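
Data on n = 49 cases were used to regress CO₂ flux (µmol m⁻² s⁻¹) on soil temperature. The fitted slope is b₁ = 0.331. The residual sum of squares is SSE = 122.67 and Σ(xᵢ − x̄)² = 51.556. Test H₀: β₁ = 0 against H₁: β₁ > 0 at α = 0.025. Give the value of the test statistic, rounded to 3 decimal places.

t = 1.471

MSE = SSE/(n − 2) = 122.67/47 = 2.61.
SE(b₁) = √(MSE/Sₓₓ) = √(2.61/51.556) = 0.224999.
t = 0.331 / 0.224999 = 1.471.
df = n − 2 = 47.
One-sided p ≈ 0.0740, which is ≥ 0.025, so fail to reject H₀.
The data do not give significant evidence that the true slope on soil temperature is positive.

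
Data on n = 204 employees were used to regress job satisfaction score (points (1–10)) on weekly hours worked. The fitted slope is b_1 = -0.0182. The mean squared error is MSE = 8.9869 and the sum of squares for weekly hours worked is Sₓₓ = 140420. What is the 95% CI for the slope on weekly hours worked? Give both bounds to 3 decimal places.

(-0.034, -0.002)

SE(b_1) = √(MSE/Sₓₓ) = √(8.9869/140420) = 0.00800001.
df = n − 2 = 202.
t* = t_{0.025, 202} = 1.971777.
Margin = t* × SE = 1.971777 × 0.00800001 = 0.01577.
CI: -0.0182 ± 0.01577 → (-0.034, -0.002).
With 95% confidence, each one-unit increase in weekly hours worked is associated with a change of between -0.034 and -0.002 points (1–10) in job satisfaction score.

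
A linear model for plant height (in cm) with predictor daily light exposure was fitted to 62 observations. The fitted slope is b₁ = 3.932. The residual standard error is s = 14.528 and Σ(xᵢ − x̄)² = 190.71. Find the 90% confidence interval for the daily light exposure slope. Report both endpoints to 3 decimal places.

(2.174, 5.690)

SE(b₁) = s/√Sₓₓ = 14.528/√190.71 = 1.05201.
df = n − 2 = 60.
t* = t_{0.05, 60} = 1.670649.
Margin = t* × SE = 1.670649 × 1.05201 = 1.75754.
CI: 3.932 ± 1.75754 → (2.174, 5.690).
With 90% confidence, each one-unit increase in daily light exposure is associated with a change of between 2.174 and 5.690 cm in plant height.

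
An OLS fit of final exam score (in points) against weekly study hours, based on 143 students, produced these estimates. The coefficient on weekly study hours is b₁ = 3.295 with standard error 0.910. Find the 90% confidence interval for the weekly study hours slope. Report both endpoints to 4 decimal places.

(1.7883, 4.8017)

df = n − 2 = 143 − 2 = 141.
t* = t_{0.05, 141} = 1.655732.
Margin = t* × SE = 1.655732 × 0.910 = 1.506716.
CI: 3.295 ± 1.506716 → (1.7883, 4.8017).
With 90% confidence, each one-unit increase in weekly study hours is associated with a change of between 1.7883 and 4.8017 points in final exam score.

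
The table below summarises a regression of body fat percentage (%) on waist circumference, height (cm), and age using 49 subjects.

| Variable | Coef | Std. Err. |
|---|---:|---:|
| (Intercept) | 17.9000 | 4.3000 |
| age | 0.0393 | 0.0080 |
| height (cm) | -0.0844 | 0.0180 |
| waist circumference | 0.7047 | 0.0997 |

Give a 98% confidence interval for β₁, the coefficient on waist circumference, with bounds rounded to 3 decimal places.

Read off: b = 0.7047, SE = 0.0997 for waist circumference.
df = n − k − 1 = 49 − 3 − 1 = 45.
t* = t_{0.01, 45} = 2.412116.
Margin = t* × SE = 2.412116 × 0.0997 = 0.24049.
CI: 0.7047 ± 0.24049 → (0.464, 0.945).

(0.464, 0.945)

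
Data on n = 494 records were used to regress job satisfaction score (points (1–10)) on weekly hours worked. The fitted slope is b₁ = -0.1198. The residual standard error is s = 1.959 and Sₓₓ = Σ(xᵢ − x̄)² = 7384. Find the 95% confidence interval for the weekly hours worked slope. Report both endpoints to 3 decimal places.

(-0.165, -0.075)

SE(b₁) = s/√Sₓₓ = 1.959/√7384 = 0.0227976.
df = n − 2 = 492.
t* = t_{0.025, 492} = 1.964797.
Margin = t* × SE = 1.964797 × 0.0227976 = 0.04479.
CI: -0.1198 ± 0.04479 → (-0.165, -0.075).
With 95% confidence, each one-unit increase in weekly hours worked is associated with a change of between -0.165 and -0.075 points (1–10) in job satisfaction score.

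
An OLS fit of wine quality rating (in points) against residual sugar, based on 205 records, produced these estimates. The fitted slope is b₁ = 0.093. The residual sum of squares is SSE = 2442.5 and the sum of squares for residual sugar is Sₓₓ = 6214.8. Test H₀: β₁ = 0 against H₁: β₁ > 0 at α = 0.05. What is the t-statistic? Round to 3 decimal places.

t = 2.114

MSE = SSE/(n − 2) = 2442.5/203 = 12.032.
SE(b₁) = √(MSE/Sₓₓ) = √(12.032/6214.8) = 0.0440003.
t = 0.093 / 0.0440003 = 2.114.
df = n − 2 = 203.
One-sided p ≈ 0.0179, which is < 0.05, so reject H₀.
There is evidence that the true slope on residual sugar is positive.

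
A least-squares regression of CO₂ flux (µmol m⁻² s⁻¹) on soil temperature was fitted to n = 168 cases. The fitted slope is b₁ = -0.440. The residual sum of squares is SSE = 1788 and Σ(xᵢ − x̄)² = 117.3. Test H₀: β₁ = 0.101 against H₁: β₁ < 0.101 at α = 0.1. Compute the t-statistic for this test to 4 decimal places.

t = -1.7853

MSE = SSE/(n − 2) = 1788/166 = 10.7711.
SE(b₁) = √(MSE/Sₓₓ) = √(10.7711/117.3) = 0.303027.
t = (-0.440 − 0.101) / 0.303027 = -1.7853.
df = n − 2 = 166.
One-sided p ≈ 0.0380, which is < 0.1, so reject H₀.
There is evidence that the true slope on soil temperature is below 0.101 µmol m⁻² s⁻¹ per unit.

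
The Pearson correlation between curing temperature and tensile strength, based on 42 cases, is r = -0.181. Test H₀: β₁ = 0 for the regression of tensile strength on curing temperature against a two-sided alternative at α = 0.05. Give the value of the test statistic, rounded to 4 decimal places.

t = -1.1640

t = r·√(n − 2)/√(1 − r²) = -0.181·√40/√0.967239 = -1.1640.
df = n − 2 = 40.
Two-sided p ≈ 0.2513, which is ≥ 0.05, so fail to reject H₀.
The data do not give significant evidence of a linear association between curing temperature and tensile strength.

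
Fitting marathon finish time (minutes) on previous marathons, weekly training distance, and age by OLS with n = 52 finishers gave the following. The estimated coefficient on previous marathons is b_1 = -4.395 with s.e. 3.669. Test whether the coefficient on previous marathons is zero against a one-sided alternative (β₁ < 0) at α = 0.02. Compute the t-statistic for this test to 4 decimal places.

t = -1.1979

H₀: β₁ = 0 vs H₁: β₁ < 0.
t = (b_1 − β₁⁰)/SE = -4.395 / 3.669 = -1.1979.
df = n − k − 1 = 52 − 3 − 1 = 48.
One-sided p ≈ 0.1184, which is ≥ 0.02, so fail to reject H₀.
The data do not give significant evidence that the true slope on previous marathons is negative, holding the other predictors fixed.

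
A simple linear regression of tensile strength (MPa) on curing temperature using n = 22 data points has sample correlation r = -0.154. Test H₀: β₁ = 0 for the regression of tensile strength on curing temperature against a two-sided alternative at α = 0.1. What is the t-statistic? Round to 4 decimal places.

t = -0.6970

t = r·√(n − 2)/√(1 − r²) = -0.154·√20/√0.976284 = -0.6970.
df = n − 2 = 20.
Two-sided p ≈ 0.4938, which is ≥ 0.1, so fail to reject H₀.
The data do not give significant evidence of a linear association between curing temperature and tensile strength.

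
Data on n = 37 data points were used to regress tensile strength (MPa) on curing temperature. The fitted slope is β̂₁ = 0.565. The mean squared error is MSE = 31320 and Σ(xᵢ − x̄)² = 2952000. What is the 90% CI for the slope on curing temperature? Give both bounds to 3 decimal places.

SE(β̂₁) = √(MSE/Sₓₓ) = √(31320/2952000) = 0.103004.
df = n − 2 = 35.
t* = t_{0.05, 35} = 1.689572.
Margin = t* × SE = 1.689572 × 0.103004 = 0.17403.
CI: 0.565 ± 0.17403 → (0.391, 0.739).
With 90% confidence, each one-unit increase in curing temperature is associated with a change of between 0.391 and 0.739 MPa in tensile strength.

(0.391, 0.739)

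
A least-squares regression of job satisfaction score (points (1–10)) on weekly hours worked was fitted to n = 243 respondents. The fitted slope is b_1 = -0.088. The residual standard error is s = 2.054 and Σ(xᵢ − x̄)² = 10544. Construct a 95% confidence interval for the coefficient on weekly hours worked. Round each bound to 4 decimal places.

(-0.1274, -0.0486)

SE(b_1) = s/√Sₓₓ = 2.054/√10544 = 0.0200031.
df = n − 2 = 241.
t* = t_{0.025, 241} = 1.969856.
Margin = t* × SE = 1.969856 × 0.0200031 = 0.039403.
CI: -0.088 ± 0.039403 → (-0.1274, -0.0486).
With 95% confidence, each one-unit increase in weekly hours worked is associated with a change of between -0.1274 and -0.0486 points (1–10) in job satisfaction score.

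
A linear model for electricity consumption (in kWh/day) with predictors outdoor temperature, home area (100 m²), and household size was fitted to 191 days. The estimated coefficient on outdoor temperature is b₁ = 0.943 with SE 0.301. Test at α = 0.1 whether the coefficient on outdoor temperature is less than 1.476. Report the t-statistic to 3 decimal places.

H₀: β₁ = 1.476 vs H₁: β₁ < 1.476.
t = (b₁ − β₁⁰)/SE = (0.943 − 1.476) / 0.301 = -1.771.
df = n − k − 1 = 191 − 3 − 1 = 187.
One-sided p ≈ 0.0391, which is < 0.1, so reject H₀.
There is evidence that the true slope on outdoor temperature is below 1.476 kWh/day per unit, holding the other predictors fixed.

t = -1.771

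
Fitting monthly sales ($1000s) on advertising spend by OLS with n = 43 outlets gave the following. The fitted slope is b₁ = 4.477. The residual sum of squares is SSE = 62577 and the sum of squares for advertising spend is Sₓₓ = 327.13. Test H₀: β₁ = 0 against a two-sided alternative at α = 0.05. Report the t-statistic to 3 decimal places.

t = 2.073

MSE = SSE/(n − 2) = 62577/41 = 1526.27.
SE(b₁) = √(MSE/Sₓₓ) = √(1526.27/327.13) = 2.16001.
t = 4.477 / 2.16001 = 2.073.
df = n − 2 = 41.
Two-sided p ≈ 0.0445, which is < 0.05, so reject H₀.
There is evidence that advertising spend is associated with monthly sales.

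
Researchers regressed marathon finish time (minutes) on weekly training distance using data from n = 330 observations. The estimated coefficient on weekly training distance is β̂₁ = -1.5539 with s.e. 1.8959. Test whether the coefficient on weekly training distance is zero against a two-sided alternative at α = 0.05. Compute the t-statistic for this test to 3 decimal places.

t = -0.820

H₀: β₁ = 0 vs H₁: β₁ ≠ 0.
t = (β̂₁ − β₁⁰)/SE = -1.5539 / 1.8959 = -0.820.
df = n − 2 = 330 − 2 = 328.
Two-sided p ≈ 0.4130, which is ≥ 0.05, so fail to reject H₀.
The data do not give significant evidence of an association between weekly training distance and marathon finish time.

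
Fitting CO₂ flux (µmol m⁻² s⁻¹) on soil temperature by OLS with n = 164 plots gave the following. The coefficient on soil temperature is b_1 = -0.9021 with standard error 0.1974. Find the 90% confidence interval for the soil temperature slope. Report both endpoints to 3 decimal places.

df = n − 2 = 164 − 2 = 162.
t* = t_{0.05, 162} = 1.654314.
Margin = t* × SE = 1.654314 × 0.1974 = 0.32656.
CI: -0.9021 ± 0.32656 → (-1.229, -0.576).
With 90% confidence, each one-unit increase in soil temperature is associated with a change of between -1.229 and -0.576 µmol m⁻² s⁻¹ in CO₂ flux.

(-1.229, -0.576)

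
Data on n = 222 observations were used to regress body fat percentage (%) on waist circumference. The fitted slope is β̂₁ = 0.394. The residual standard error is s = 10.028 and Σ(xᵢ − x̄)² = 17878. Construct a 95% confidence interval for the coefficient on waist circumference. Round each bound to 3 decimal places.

SE(β̂₁) = s/√Sₓₓ = 10.028/√17878 = 0.0749989.
df = n − 2 = 220.
t* = t_{0.025, 220} = 1.970806.
Margin = t* × SE = 1.970806 × 0.0749989 = 0.14781.
CI: 0.394 ± 0.14781 → (0.246, 0.542).
With 95% confidence, each one-unit increase in waist circumference is associated with a change of between 0.246 and 0.542 % in body fat percentage.

(0.246, 0.542)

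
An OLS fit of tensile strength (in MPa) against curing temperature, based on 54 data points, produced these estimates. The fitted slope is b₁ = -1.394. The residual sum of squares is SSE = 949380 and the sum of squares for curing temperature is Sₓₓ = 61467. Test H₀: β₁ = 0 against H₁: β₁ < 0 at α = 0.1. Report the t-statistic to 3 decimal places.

MSE = SSE/(n − 2) = 949380/52 = 18257.3.
SE(b₁) = √(MSE/Sₓₓ) = √(18257.3/61467) = 0.545001.
t = -1.394 / 0.545001 = -2.558.
df = n − 2 = 52.
One-sided p ≈ 0.0067, which is < 0.1, so reject H₀.
There is evidence that the true slope on curing temperature is negative.

t = -2.558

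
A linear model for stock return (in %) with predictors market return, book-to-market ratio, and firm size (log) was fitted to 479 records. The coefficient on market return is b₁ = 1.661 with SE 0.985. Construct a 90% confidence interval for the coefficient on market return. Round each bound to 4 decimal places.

df = n − k − 1 = 479 − 3 − 1 = 475.
t* = t_{0.05, 475} = 1.648068.
Margin = t* × SE = 1.648068 × 0.985 = 1.623347.
CI: 1.661 ± 1.623347 → (0.0377, 3.2843).
With 90% confidence, each one-unit increase in market return is associated with a change of between 0.0377 and 3.2843 % in stock return, holding the other predictors fixed.

(0.0377, 3.2843)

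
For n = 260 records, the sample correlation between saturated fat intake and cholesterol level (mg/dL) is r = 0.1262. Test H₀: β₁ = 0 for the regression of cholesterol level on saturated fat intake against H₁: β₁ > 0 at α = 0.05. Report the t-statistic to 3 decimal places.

t = 2.043

t = r·√(n − 2)/√(1 − r²) = 0.1262·√258/√0.984074 = 2.043.
df = n − 2 = 258.
One-sided p ≈ 0.0210, which is < 0.05, so reject H₀.
There is evidence of a linear association between saturated fat intake and cholesterol level.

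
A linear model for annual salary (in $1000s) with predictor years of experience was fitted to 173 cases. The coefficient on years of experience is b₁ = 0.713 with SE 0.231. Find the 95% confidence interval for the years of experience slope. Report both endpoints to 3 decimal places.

(0.257, 1.169)

df = n − 2 = 173 − 2 = 171.
t* = t_{0.025, 171} = 1.973934.
Margin = t* × SE = 1.973934 × 0.231 = 0.45598.
CI: 0.713 ± 0.45598 → (0.257, 1.169).
With 95% confidence, each one-unit increase in years of experience is associated with a change of between 0.257 and 1.169 $1000s in annual salary.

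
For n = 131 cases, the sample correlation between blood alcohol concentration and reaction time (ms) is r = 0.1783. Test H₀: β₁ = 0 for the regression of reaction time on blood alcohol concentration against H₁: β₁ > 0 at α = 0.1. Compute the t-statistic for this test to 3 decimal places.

t = 2.058

t = r·√(n − 2)/√(1 − r²) = 0.1783·√129/√0.968209 = 2.058.
df = n − 2 = 129.
One-sided p ≈ 0.0208, which is < 0.1, so reject H₀.
There is evidence of a linear association between blood alcohol concentration and reaction time.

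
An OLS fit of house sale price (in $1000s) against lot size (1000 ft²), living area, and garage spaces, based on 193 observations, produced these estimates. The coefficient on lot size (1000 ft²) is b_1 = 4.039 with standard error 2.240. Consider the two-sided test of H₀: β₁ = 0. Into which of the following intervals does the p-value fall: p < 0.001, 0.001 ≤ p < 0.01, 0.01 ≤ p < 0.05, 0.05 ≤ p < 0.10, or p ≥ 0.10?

t = 4.039 / 2.240 = 1.803.
df = n − k − 1 = 193 − 3 − 1 = 189.
Two-sided p = 2·P(T_{189} > |t|) ≈ 0.0730.
So 0.05 ≤ p < 0.10.

0.05 ≤ p < 0.10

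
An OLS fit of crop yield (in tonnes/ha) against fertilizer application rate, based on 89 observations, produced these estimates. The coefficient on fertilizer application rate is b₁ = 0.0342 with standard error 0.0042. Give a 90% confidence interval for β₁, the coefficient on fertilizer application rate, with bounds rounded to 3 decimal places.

(0.027, 0.041)

df = n − 2 = 89 − 2 = 87.
t* = t_{0.05, 87} = 1.662557.
Margin = t* × SE = 1.662557 × 0.0042 = 0.00698.
CI: 0.0342 ± 0.00698 → (0.027, 0.041).
With 90% confidence, each one-unit increase in fertilizer application rate is associated with a change of between 0.027 and 0.041 tonnes/ha in crop yield.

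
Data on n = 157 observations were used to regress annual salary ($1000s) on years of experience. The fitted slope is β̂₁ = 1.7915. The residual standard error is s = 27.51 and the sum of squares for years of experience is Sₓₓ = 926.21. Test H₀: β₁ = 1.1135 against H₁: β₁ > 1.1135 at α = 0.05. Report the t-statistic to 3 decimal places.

t = 0.750

SE(β̂₁) = s/√Sₓₓ = 27.51/√926.21 = 0.903932.
t = (1.7915 − 1.1135) / 0.903932 = 0.750.
df = n − 2 = 155.
One-sided p ≈ 0.2272, which is ≥ 0.05, so fail to reject H₀.
The data do not give significant evidence that the true slope on years of experience exceeds 1.1135 $1000s per unit.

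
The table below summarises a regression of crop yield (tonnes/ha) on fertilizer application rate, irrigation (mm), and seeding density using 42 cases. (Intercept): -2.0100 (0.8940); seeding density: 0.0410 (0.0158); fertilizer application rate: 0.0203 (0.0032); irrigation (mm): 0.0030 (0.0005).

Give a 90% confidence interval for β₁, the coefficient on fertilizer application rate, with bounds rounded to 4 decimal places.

Read off: b = 0.0203, SE = 0.0032 for fertilizer application rate.
df = n − k − 1 = 42 − 3 − 1 = 38.
t* = t_{0.05, 38} = 1.685954.
Margin = t* × SE = 1.685954 × 0.0032 = 0.005395.
CI: 0.0203 ± 0.005395 → (0.0149, 0.0257).

(0.0149, 0.0257)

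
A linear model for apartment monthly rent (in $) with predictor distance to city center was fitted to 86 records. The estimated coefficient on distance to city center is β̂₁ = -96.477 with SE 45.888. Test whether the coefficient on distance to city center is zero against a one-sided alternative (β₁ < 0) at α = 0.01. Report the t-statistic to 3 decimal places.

t = -2.102

H₀: β₁ = 0 vs H₁: β₁ < 0.
t = (β̂₁ − β₁⁰)/SE = -96.477 / 45.888 = -2.102.
df = n − 2 = 86 − 2 = 84.
One-sided p ≈ 0.0193, which is ≥ 0.01, so fail to reject H₀.
The data do not give significant evidence that the true slope on distance to city center is negative.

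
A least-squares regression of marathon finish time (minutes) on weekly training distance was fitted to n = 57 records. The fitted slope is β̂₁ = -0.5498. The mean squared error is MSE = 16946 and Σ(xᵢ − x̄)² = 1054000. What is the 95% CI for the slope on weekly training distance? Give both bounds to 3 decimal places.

SE(β̂₁) = √(MSE/Sₓₓ) = √(16946/1054000) = 0.126798.
df = n − 2 = 55.
t* = t_{0.025, 55} = 2.004045.
Margin = t* × SE = 2.004045 × 0.126798 = 0.25411.
CI: -0.5498 ± 0.25411 → (-0.804, -0.296).
With 95% confidence, each one-unit increase in weekly training distance is associated with a change of between -0.804 and -0.296 minutes in marathon finish time.

(-0.804, -0.296)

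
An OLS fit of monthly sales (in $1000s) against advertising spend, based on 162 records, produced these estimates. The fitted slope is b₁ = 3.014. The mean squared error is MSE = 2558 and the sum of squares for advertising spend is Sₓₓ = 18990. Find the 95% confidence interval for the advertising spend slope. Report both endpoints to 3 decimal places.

(2.289, 3.739)

SE(b₁) = √(MSE/Sₓₓ) = √(2558/18990) = 0.367018.
df = n − 2 = 160.
t* = t_{0.025, 160} = 1.974902.
Margin = t* × SE = 1.974902 × 0.367018 = 0.72483.
CI: 3.014 ± 0.72483 → (2.289, 3.739).
With 95% confidence, each one-unit increase in advertising spend is associated with a change of between 2.289 and 3.739 $1000s in monthly sales.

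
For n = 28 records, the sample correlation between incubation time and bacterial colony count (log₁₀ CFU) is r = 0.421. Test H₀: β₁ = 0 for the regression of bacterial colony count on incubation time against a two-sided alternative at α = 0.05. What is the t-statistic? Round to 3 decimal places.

t = r·√(n − 2)/√(1 − r²) = 0.421·√26/√0.822759 = 2.367.
df = n − 2 = 26.
Two-sided p ≈ 0.0257, which is < 0.05, so reject H₀.
There is evidence of a linear association between incubation time and bacterial colony count.

t = 2.367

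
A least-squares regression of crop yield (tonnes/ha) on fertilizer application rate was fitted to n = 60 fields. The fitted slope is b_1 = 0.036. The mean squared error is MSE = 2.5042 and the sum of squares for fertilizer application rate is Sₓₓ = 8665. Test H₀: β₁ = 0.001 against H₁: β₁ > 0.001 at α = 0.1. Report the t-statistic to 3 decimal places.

SE(b_1) = √(MSE/Sₓₓ) = √(2.5042/8665) = 0.0170001.
t = (0.036 − 0.001) / 0.0170001 = 2.059.
df = n − 2 = 58.
One-sided p ≈ 0.0220, which is < 0.1, so reject H₀.
There is evidence that the true slope on fertilizer application rate exceeds 0.001 tonnes/ha per unit.

t = 2.059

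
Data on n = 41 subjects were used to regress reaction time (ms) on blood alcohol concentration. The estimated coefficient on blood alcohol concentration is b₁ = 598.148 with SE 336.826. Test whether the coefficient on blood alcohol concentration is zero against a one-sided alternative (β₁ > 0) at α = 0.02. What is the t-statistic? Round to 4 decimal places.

t = 1.7758

H₀: β₁ = 0 vs H₁: β₁ > 0.
t = (b₁ − β₁⁰)/SE = 598.148 / 336.826 = 1.7758.
df = n − 2 = 41 − 2 = 39.
One-sided p ≈ 0.0418, which is ≥ 0.02, so fail to reject H₀.
The data do not give significant evidence that the true slope on blood alcohol concentration is positive.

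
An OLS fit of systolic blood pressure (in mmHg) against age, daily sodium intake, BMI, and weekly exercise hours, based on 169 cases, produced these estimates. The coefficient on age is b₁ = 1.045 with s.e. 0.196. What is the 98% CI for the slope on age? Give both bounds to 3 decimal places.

(0.585, 1.505)

df = n − k − 1 = 169 − 4 − 1 = 164.
t* = t_{0.01, 164} = 2.3493.
Margin = t* × SE = 2.3493 × 0.196 = 0.46046.
CI: 1.045 ± 0.46046 → (0.585, 1.505).
With 98% confidence, each one-unit increase in age is associated with a change of between 0.585 and 1.505 mmHg in systolic blood pressure, holding the other predictors fixed.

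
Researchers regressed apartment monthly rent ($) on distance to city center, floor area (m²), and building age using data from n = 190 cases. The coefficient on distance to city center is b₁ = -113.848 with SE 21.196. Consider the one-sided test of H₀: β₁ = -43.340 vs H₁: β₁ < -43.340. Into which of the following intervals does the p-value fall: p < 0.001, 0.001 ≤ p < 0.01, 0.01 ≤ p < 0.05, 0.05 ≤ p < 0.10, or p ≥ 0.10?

t = (-113.848 − (-43.340)) / 21.196 = -3.326.
df = n − k − 1 = 190 − 3 − 1 = 186.
One-sided p = P(T_{186} < t) ≈ 0.0005.
So p < 0.001.

p < 0.001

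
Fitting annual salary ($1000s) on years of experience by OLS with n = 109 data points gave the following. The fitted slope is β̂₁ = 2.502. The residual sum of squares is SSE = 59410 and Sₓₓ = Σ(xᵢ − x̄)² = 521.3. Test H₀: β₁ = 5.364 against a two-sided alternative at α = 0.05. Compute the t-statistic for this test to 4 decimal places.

MSE = SSE/(n − 2) = 59410/107 = 555.234.
SE(β̂₁) = √(MSE/Sₓₓ) = √(555.234/521.3) = 1.03203.
t = (2.502 − 5.364) / 1.03203 = -2.7732.
df = n − 2 = 107.
Two-sided p ≈ 0.0066, which is < 0.05, so reject H₀.
There is evidence that the true slope on years of experience differs from 5.364 $1000s per unit.

t = -2.7732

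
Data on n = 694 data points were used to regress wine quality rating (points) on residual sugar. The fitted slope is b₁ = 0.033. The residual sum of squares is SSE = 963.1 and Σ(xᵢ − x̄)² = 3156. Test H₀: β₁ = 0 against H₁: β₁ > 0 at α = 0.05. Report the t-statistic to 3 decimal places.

MSE = SSE/(n − 2) = 963.1/692 = 1.39176.
SE(b₁) = √(MSE/Sₓₓ) = √(1.39176/3156) = 0.0209998.
t = 0.033 / 0.0209998 = 1.571.
df = n − 2 = 692.
One-sided p ≈ 0.0583, which is ≥ 0.05, so fail to reject H₀.
The data do not give significant evidence that the true slope on residual sugar is positive.

t = 1.571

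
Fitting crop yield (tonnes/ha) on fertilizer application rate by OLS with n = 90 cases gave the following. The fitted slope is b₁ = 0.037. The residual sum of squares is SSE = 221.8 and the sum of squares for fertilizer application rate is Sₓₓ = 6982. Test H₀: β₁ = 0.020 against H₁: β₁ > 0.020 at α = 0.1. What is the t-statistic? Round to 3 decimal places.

t = 0.895

MSE = SSE/(n − 2) = 221.8/88 = 2.52045.
SE(b₁) = √(MSE/Sₓₓ) = √(2.52045/6982) = 0.0189998.
t = (0.037 − 0.020) / 0.0189998 = 0.895.
df = n − 2 = 88.
One-sided p ≈ 0.1867, which is ≥ 0.1, so fail to reject H₀.
The data do not give significant evidence that the true slope on fertilizer application rate exceeds 0.020 tonnes/ha per unit.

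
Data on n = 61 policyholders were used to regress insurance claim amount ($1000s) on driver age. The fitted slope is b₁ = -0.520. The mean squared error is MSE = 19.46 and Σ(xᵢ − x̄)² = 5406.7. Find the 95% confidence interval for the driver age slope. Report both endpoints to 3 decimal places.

(-0.640, -0.400)

SE(b₁) = √(MSE/Sₓₓ) = √(19.46/5406.7) = 0.0599936.
df = n − 2 = 59.
t* = t_{0.025, 59} = 2.000995.
Margin = t* × SE = 2.000995 × 0.0599936 = 0.12005.
CI: -0.520 ± 0.12005 → (-0.640, -0.400).
With 95% confidence, each one-unit increase in driver age is associated with a change of between -0.640 and -0.400 $1000s in insurance claim amount.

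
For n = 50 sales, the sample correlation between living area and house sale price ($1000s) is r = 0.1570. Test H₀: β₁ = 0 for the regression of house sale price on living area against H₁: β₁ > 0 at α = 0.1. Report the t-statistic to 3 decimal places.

t = r·√(n − 2)/√(1 − r²) = 0.1570·√48/√0.975351 = 1.101.
df = n − 2 = 48.
One-sided p ≈ 0.1381, which is ≥ 0.1, so fail to reject H₀.
The data do not give significant evidence of a linear association between living area and house sale price.

t = 1.101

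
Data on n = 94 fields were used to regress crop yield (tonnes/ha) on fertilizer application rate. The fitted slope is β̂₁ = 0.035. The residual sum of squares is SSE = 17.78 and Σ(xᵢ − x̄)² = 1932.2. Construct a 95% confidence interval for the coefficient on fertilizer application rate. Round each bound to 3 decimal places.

(0.015, 0.055)

MSE = SSE/(n − 2) = 17.78/92 = 0.193261.
SE(β̂₁) = √(MSE/Sₓₓ) = √(0.193261/1932.2) = 0.0100011.
df = n − 2 = 92.
t* = t_{0.025, 92} = 1.986086.
Margin = t* × SE = 1.986086 × 0.0100011 = 0.01986.
CI: 0.035 ± 0.01986 → (0.015, 0.055).
With 95% confidence, each one-unit increase in fertilizer application rate is associated with a change of between 0.015 and 0.055 tonnes/ha in crop yield.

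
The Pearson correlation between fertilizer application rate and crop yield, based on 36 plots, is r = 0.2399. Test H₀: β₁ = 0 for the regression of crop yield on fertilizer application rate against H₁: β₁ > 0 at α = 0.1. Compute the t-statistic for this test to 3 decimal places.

t = r·√(n − 2)/√(1 − r²) = 0.2399·√34/√0.942448 = 1.441.
df = n − 2 = 34.
One-sided p ≈ 0.0794, which is < 0.1, so reject H₀.
There is evidence of a linear association between fertilizer application rate and crop yield.

t = 1.441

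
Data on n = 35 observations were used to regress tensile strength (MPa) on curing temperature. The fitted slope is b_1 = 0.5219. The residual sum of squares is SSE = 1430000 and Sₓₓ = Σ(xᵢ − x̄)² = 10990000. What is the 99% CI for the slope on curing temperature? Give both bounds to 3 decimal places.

MSE = SSE/(n − 2) = 1430000/33 = 43333.3.
SE(b_1) = √(MSE/Sₓₓ) = √(43333.3/10990000) = 0.0627931.
df = n − 2 = 33.
t* = t_{0.005, 33} = 2.733277.
Margin = t* × SE = 2.733277 × 0.0627931 = 0.17163.
CI: 0.5219 ± 0.17163 → (0.350, 0.694).
With 99% confidence, each one-unit increase in curing temperature is associated with a change of between 0.350 and 0.694 MPa in tensile strength.

(0.350, 0.694)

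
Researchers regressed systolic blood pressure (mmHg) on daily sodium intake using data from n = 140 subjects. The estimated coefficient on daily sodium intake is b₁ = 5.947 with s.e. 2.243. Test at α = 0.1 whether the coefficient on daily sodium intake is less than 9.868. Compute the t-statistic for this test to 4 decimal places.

H₀: β₁ = 9.868 vs H₁: β₁ < 9.868.
t = (b₁ − β₁⁰)/SE = (5.947 − 9.868) / 2.243 = -1.7481.
df = n − 2 = 140 − 2 = 138.
One-sided p ≈ 0.0413, which is < 0.1, so reject H₀.
There is evidence that the true slope on daily sodium intake is below 9.868 mmHg per unit.

t = -1.7481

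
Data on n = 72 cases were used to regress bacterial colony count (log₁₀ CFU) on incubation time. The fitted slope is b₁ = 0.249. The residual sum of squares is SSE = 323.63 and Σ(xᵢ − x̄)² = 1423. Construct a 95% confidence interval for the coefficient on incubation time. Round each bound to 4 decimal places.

MSE = SSE/(n − 2) = 323.63/70 = 4.62329.
SE(b₁) = √(MSE/Sₓₓ) = √(4.62329/1423) = 0.0569997.
df = n − 2 = 70.
t* = t_{0.025, 70} = 1.994437.
Margin = t* × SE = 1.994437 × 0.0569997 = 0.113682.
CI: 0.249 ± 0.113682 → (0.1353, 0.3627).
With 95% confidence, each one-unit increase in incubation time is associated with a change of between 0.1353 and 0.3627 log₁₀ CFU in bacterial colony count.

(0.1353, 0.3627)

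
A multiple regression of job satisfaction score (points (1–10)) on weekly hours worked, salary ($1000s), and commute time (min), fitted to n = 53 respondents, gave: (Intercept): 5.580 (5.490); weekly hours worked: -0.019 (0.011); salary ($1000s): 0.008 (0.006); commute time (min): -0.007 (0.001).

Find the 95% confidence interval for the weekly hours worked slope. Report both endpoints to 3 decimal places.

Read off: b = -0.019, SE = 0.011 for weekly hours worked.
df = n − k − 1 = 53 − 3 − 1 = 49.
t* = t_{0.025, 49} = 2.009575.
Margin = t* × SE = 2.009575 × 0.011 = 0.02211.
CI: -0.019 ± 0.02211 → (-0.041, 0.003).

(-0.041, 0.003)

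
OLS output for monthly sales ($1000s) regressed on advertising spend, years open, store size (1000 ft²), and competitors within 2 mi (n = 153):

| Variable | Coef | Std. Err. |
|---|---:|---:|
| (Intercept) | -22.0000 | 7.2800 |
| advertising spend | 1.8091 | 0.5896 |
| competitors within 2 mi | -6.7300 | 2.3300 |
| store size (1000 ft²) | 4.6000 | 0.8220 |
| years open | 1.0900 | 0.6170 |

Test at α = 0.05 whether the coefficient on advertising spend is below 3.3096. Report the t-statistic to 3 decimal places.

t = -2.545

Read off: b = 1.8091, SE = 0.5896 for advertising spend.
H₀: β₁ = 3.3096 vs H₁: β₁ < 3.3096.
t = (1.8091 − 3.3096) / 0.5896 = -2.545.
df = n − k − 1 = 153 − 4 − 1 = 148.
One-sided p ≈ 0.0060, which is < 0.05, so reject H₀.
There is evidence that the true slope on advertising spend is below 3.3096 $1000s per unit, holding the other predictors fixed.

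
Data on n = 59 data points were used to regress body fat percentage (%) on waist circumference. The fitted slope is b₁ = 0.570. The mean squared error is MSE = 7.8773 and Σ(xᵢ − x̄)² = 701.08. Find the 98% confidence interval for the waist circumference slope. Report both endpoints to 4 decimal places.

(0.3163, 0.8237)

SE(b₁) = √(MSE/Sₓₓ) = √(7.8773/701.08) = 0.106.
df = n − 2 = 57.
t* = t_{0.01, 57} = 2.393568.
Margin = t* × SE = 2.393568 × 0.106 = 0.253718.
CI: 0.570 ± 0.253718 → (0.3163, 0.8237).
With 98% confidence, each one-unit increase in waist circumference is associated with a change of between 0.3163 and 0.8237 % in body fat percentage.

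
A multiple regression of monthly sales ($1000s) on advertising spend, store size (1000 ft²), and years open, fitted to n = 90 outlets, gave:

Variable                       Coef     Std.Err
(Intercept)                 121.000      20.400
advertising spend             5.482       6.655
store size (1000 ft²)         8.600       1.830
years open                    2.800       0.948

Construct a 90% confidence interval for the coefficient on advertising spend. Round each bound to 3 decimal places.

Read off: b = 5.482, SE = 6.655 for advertising spend.
df = n − k − 1 = 90 − 3 − 1 = 86.
t* = t_{0.05, 86} = 1.662765.
Margin = t* × SE = 1.662765 × 6.655 = 11.06570.
CI: 5.482 ± 11.06570 → (-5.584, 16.548).

(-5.584, 16.548)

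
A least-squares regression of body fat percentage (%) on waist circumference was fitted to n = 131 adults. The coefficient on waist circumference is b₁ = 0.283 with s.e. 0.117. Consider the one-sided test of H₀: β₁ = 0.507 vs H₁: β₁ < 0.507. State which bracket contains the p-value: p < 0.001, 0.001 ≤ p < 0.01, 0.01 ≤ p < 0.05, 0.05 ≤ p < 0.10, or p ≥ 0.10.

t = (0.283 − 0.507) / 0.117 = -1.915.
df = n − 2 = 131 − 2 = 129.
One-sided p = P(T_{129} < t) ≈ 0.0289.
So 0.01 ≤ p < 0.05.

0.01 ≤ p < 0.05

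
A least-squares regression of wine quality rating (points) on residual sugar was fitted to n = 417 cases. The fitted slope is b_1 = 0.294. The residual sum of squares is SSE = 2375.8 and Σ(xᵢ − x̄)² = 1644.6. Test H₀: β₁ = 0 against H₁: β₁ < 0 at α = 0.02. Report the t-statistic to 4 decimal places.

t = 4.9831

MSE = SSE/(n − 2) = 2375.8/415 = 5.72482.
SE(b_1) = √(MSE/Sₓₓ) = √(5.72482/1644.6) = 0.0589998.
t = 0.294 / 0.0589998 = 4.9831.
df = n − 2 = 415.
One-sided p ≈ 1.0000, which is ≥ 0.02, so fail to reject H₀.
The data do not give significant evidence that the true slope on residual sugar is negative.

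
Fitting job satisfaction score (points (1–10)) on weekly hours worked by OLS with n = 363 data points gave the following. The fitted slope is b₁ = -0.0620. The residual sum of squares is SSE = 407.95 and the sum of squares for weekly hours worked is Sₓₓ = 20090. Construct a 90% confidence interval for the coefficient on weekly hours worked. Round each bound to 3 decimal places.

MSE = SSE/(n − 2) = 407.95/361 = 1.13006.
SE(b₁) = √(MSE/Sₓₓ) = √(1.13006/20090) = 0.00749998.
df = n − 2 = 361.
t* = t_{0.05, 361} = 1.649086.
Margin = t* × SE = 1.649086 × 0.00749998 = 0.01237.
CI: -0.0620 ± 0.01237 → (-0.074, -0.050).
With 90% confidence, each one-unit increase in weekly hours worked is associated with a change of between -0.074 and -0.050 points (1–10) in job satisfaction score.

(-0.074, -0.050)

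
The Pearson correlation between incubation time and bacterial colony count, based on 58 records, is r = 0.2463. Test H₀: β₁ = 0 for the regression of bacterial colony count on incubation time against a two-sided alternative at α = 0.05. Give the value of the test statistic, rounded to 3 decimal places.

t = 1.902

t = r·√(n − 2)/√(1 − r²) = 0.2463·√56/√0.939336 = 1.902.
df = n − 2 = 56.
Two-sided p ≈ 0.0624, which is ≥ 0.05, so fail to reject H₀.
The data do not give significant evidence of a linear association between incubation time and bacterial colony count.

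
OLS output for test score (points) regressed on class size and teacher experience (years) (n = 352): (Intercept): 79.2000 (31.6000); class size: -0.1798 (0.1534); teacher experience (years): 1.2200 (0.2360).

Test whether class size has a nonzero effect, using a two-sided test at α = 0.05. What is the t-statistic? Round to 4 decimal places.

Read off: b = -0.1798, SE = 0.1534 for class size.
H₀: β₁ = 0 vs H₁: β₁ ≠ 0.
t = -0.1798 / 0.1534 = -1.1721.
df = n − k − 1 = 352 − 2 − 1 = 349.
Two-sided p ≈ 0.2420, which is ≥ 0.05, so fail to reject H₀.
The data do not give significant evidence of an association between class size and test score, after adjusting for the other predictors.

t = -1.1721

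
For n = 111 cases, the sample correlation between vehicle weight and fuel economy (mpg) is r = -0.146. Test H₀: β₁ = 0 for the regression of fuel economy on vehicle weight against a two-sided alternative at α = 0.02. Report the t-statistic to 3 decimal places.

t = -1.541

t = r·√(n − 2)/√(1 − r²) = -0.146·√109/√0.978684 = -1.541.
df = n − 2 = 109.
Two-sided p ≈ 0.1263, which is ≥ 0.02, so fail to reject H₀.
The data do not give significant evidence of a linear association between vehicle weight and fuel economy.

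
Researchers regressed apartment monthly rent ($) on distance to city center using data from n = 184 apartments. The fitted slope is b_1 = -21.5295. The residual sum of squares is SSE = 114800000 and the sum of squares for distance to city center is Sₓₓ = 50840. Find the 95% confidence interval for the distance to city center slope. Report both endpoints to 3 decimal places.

(-28.479, -14.580)

MSE = SSE/(n − 2) = 114800000/182 = 630769.
SE(b_1) = √(MSE/Sₓₓ) = √(630769/50840) = 3.52235.
df = n − 2 = 182.
t* = t_{0.025, 182} = 1.973084.
Margin = t* × SE = 1.973084 × 3.52235 = 6.94989.
CI: -21.5295 ± 6.94989 → (-28.479, -14.580).
With 95% confidence, each one-unit increase in distance to city center is associated with a change of between -28.479 and -14.580 $ in apartment monthly rent.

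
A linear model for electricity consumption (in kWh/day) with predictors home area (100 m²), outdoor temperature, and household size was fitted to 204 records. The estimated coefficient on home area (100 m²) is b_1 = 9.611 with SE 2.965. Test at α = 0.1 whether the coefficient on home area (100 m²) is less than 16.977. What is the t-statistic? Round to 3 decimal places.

t = -2.484

H₀: β₁ = 16.977 vs H₁: β₁ < 16.977.
t = (b_1 − β₁⁰)/SE = (9.611 − 16.977) / 2.965 = -2.484.
df = n − k − 1 = 204 − 3 − 1 = 200.
One-sided p ≈ 0.0069, which is < 0.1, so reject H₀.
There is evidence that the true slope on home area (100 m²) is below 16.977 kWh/day per unit, holding the other predictors fixed.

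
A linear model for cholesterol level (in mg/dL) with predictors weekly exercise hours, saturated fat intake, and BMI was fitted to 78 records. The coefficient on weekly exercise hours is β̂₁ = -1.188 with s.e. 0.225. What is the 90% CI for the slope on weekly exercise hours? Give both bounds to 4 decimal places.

(-1.5628, -0.8132)

df = n − k − 1 = 78 − 3 − 1 = 74.
t* = t_{0.05, 74} = 1.665707.
Margin = t* × SE = 1.665707 × 0.225 = 0.374784.
CI: -1.188 ± 0.374784 → (-1.5628, -0.8132).
With 90% confidence, each one-unit increase in weekly exercise hours is associated with a change of between -1.5628 and -0.8132 mg/dL in cholesterol level, holding the other predictors fixed.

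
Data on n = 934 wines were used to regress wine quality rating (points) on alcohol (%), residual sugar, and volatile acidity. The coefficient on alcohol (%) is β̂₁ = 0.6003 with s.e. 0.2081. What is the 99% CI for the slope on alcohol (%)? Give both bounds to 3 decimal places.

(0.063, 1.137)

df = n − k − 1 = 934 − 3 − 1 = 930.
t* = t_{0.005, 930} = 2.581126.
Margin = t* × SE = 2.581126 × 0.2081 = 0.53713.
CI: 0.6003 ± 0.53713 → (0.063, 1.137).
With 99% confidence, each one-unit increase in alcohol (%) is associated with a change of between 0.063 and 1.137 points in wine quality rating, holding the other predictors fixed.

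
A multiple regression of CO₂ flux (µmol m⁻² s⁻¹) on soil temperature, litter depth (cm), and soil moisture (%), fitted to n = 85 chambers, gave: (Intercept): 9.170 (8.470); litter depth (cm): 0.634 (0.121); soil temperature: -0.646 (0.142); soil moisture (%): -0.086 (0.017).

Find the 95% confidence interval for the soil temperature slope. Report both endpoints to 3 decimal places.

(-0.929, -0.363)

Read off: b = -0.646, SE = 0.142 for soil temperature.
df = n − k − 1 = 85 − 3 − 1 = 81.
t* = t_{0.025, 81} = 1.989686.
Margin = t* × SE = 1.989686 × 0.142 = 0.28254.
CI: -0.646 ± 0.28254 → (-0.929, -0.363).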